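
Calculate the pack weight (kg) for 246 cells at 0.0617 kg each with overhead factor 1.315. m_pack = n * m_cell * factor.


m_pack = n * m_cell * overhead = 246 * 0.0617 * 1.315 = 19.96 kg

19.96 kg


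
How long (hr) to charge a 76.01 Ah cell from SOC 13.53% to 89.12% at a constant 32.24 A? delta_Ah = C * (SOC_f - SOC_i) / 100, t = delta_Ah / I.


Step 1: dSOC = 89.12% - 13.53% = 75.59%
Step 2: delta_Ah = 76.01 * 75.59 / 100 = 57.456 Ah
Step 3: t = 57.456 / 32.24 = 1.782 hr

1.782 hr


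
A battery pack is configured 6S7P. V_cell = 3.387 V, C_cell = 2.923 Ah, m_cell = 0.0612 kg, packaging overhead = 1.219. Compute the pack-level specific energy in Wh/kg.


Step 1: V_pack = 6 * 3.387 = 20.322 V
Step 2: C_pack = 7 * 2.923 = 20.461 Ah
Step 3: E_pack = V_pack * C_pack = 20.322 * 20.461 = 415.81 Wh
Step 4: m_pack = 6 * 7 * 0.0612 * 1.219 = 3.1333 kg
Step 5: ED = E_pack / m_pack = 415.81 / 3.1333 = 132.7 Wh/kg

132.7 Wh/kg


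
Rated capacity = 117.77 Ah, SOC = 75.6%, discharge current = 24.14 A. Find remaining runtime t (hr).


Step 1: remaining = SOC/100 * C_total = 75.6/100 * 117.77 = 89.034 Ah
Step 2: t = remaining / I = 89.034 / 24.14 = 3.688 hr

3.688 hr


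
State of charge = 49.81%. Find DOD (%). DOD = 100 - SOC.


Complement of SOC: DOD = 100% - 49.81% = 50.19%

50.19%


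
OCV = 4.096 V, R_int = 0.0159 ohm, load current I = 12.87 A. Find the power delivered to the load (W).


Step 1: V_terminal = OCV - I*R = 4.096 - 12.87 * 0.0159 = 3.8914 V
Step 2: P_out = V_terminal * I = 3.8914 * 12.87 = 50.08 W

50.08 W


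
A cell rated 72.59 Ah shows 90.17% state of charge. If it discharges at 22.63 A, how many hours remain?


Step 1: remaining = SOC/100 * C_total = 90.17/100 * 72.59 = 65.454 Ah
Step 2: t = remaining / I = 65.454 / 22.63 = 2.892 hr

2.892 hr


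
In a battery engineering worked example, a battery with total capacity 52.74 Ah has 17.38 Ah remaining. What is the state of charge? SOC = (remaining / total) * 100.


SOC% = 17.38 / 52.74 * 100 = 32.95%

32.95%


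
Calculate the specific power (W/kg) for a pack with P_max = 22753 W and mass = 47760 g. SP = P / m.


Convert: m = 47760 g = 47.76 kg
SP = P / m = 22753 / 47.76 = 476.4 W/kg

476.4 W/kg


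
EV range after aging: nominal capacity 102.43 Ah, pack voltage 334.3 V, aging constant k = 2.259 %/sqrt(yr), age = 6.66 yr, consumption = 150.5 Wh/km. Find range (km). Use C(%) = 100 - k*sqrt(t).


Step 1: capacity retention = 100 - 2.259 * sqrt(6.66) = 100 - 2.259 * 2.5807 = 94.17%
Step 2: C_now = 102.43 * 94.17/100 = 96.458 Ah
Step 3: E_pack = V * C_now = 334.3 * 96.458 = 32246 Wh
Step 4: range = E_pack / consumption = 32246 / 150.5 = 214.3 km

214.3 km


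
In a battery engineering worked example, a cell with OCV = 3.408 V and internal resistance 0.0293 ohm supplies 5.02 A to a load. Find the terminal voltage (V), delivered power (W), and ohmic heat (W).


Step 1: V_terminal = OCV - I*R = 3.408 - 5.02 * 0.0293 = 3.2609 V
Step 2: P_out = V_terminal * I = 3.2609 * 5.02 = 16.37 W
Step 3: Q = I^2 * R = 5.02^2 * 0.0293 = 0.7384 W

V=3.2609 V, P=16.37 W, Q=0.7384 W


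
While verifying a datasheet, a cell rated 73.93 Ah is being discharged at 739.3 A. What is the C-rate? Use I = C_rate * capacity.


C_rate = I / capacity = 739.3 / 73.93 = 10C

10C


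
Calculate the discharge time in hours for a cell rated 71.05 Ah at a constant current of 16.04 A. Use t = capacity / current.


t = capacity / current = 71.05 / 16.04 = 4.430 hr

4.430 hr


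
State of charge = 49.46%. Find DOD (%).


DOD = 100 - SOC = 100 - 49.46 = 50.54%

50.54%


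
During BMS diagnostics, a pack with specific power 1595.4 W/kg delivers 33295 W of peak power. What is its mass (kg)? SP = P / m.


m = P / SP = 33295 / 1595.4 = 20.87 kg

20.87 kg


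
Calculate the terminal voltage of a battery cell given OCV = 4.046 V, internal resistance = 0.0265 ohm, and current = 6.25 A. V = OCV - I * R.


V = OCV - I*R = 4.046 - 6.25 * 0.0265 = 3.880 V

3.880 V


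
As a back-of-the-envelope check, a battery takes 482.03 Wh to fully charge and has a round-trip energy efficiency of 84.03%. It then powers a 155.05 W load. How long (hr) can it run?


Step 1: E_discharge = eta/100 * E_charge = 84.03/100 * 482.03 = 405.05 Wh
Step 2: t = E_discharge / P = 405.05 / 155.05 = 2.612 hr

2.612 hr


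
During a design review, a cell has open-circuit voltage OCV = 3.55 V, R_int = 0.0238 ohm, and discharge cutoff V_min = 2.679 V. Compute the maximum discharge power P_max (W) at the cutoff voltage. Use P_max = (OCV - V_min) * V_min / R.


P_max = (OCV - V_min) * V_min / R = (3.55 - 2.679) * 2.679 / 0.0238 = 0.871 * 2.679 / 0.0238 = 98.04 W

98.04 W


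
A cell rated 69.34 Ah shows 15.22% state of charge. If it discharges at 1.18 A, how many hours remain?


Step 1: remaining = SOC/100 * C_total = 15.22/100 * 69.34 = 10.554 Ah
Step 2: t = remaining / I = 10.554 / 1.18 = 8.944 hr

8.944 hr


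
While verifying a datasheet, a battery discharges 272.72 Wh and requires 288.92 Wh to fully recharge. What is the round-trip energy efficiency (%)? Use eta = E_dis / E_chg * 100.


Round-trip efficiency = 272.72/288.92 * 100% = 94.39%

94.39%


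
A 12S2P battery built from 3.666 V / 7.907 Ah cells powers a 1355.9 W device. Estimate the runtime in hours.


Step 1: E_pack = Ns * V_cell * Np * C_cell = 12 * 3.666 * 2 * 7.907 = 695.69 Wh
Step 2: t = E_pack / P = 695.69 / 1355.9 = 0.5131 hr

0.5131 hr


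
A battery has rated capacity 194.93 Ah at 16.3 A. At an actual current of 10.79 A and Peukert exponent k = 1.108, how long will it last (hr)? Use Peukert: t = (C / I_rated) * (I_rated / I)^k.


Step 1: t_rated = C / I_rated = 194.93 / 16.3 = 11.959 hr
Step 2: ratio = 16.3 / 10.79 = 1.5107
Step 3: ratio^k = 1.5107^1.108 = 1.5795
Step 4: t = t_rated * ratio^k = 11.959 * 1.5795 = 18.89 hr

18.89 hr


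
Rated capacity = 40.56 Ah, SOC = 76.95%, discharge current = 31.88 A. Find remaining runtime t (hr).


Step 1: remaining = SOC/100 * C_total = 76.95/100 * 40.56 = 31.211 Ah
Step 2: t = remaining / I = 31.211 / 31.88 = 0.9790 hr

0.9790 hr


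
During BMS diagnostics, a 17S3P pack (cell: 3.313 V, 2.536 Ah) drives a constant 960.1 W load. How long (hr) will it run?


Step 1: E_pack = Ns * V_cell * Np * C_cell = 17 * 3.313 * 3 * 2.536 = 428.49 Wh
Step 2: t = E_pack / P = 428.49 / 960.1 = 0.4463 hr

0.4463 hr


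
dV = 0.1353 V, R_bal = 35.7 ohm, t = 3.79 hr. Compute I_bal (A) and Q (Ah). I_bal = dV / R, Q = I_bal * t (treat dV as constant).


First, Ohm's law: I_bal = 0.1353 V / 35.7 ohm = 0.0037899 A
Then Q = I * t = 0.0037899 A * 3.79 hr = 0.01436 Ah

I=0.0037899 A, Q=0.01436 Ah


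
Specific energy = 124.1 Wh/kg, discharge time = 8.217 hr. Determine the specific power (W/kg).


Specific power = 124.1 Wh/kg / 8.217 hr = 15.10 W/kg

15.10 W/kg


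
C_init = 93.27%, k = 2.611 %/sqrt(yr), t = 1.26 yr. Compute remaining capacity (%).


Step 1: sqrt(1.26 yr) = 1.1225
Step 2: drop = 2.611 * 1.1225 = 2.9308
Step 3: C_final = 93.27 - 2.9308 = 90.34%

90.34%


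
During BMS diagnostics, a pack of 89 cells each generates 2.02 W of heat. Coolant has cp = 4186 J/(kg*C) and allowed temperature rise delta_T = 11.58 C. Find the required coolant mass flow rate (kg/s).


Step 1: Total heat Q = 89 * 2.02 W = 179.78 W
Step 2: denom = cp * dT = 4186 * 11.58 = 48474
Step 3: m_dot = 179.78 / 48474 = 0.003709 kg/s

0.003709 kg/s


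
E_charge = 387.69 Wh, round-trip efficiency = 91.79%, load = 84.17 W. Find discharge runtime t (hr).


Step 1: E_discharge = eta/100 * E_charge = 91.79/100 * 387.69 = 355.86 Wh
Step 2: t = E_discharge / P = 355.86 / 84.17 = 4.228 hr

4.228 hr


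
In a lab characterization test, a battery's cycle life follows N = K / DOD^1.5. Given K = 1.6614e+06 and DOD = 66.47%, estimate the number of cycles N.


DOD^1.5 = 541.92
N = K / DOD^1.5 = 1.6614e+06 / 541.92 = 3066

3066 cycles


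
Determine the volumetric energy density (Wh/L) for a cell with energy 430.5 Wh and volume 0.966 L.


Volumetric ED = 430.5 Wh / 0.966 L = 445.7 Wh/L

445.7 Wh/L


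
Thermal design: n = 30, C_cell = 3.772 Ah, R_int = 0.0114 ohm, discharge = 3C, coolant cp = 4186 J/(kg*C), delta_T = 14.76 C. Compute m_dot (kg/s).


Step 1: I = 3 * 3.772 = 11.316 A
Step 2: Q_cell = I^2 * R = 11.316^2 * 0.0114 = 1.4598 W
Step 3: Q_total = 30 * 1.4598 = 43.794 W
Step 4: m_dot = Q_total / (cp * dT) = 43.794 / (4186 * 14.76) = 7.088e-04 kg/s

7.088e-04 kg/s


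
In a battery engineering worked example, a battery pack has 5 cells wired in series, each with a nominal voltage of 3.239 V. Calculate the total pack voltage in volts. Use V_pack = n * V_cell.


V_pack = n * V_cell = 5 * 3.239 = 16.195 V

16.195 V


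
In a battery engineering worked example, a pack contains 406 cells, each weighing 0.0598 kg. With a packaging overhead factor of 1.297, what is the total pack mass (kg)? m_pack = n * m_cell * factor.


Cell mass sum = 406 * 0.0598 = 24.279 kg
With overhead 1.297: m_pack = 24.279 * 1.297 = 31.49 kg

31.49 kg


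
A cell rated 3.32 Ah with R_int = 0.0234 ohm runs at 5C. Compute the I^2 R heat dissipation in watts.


Step 1: I = C_rate * capacity = 5 * 3.32 = 16.6 A
Step 2: Q = I^2 * R = 16.6^2 * 0.0234 = 275.56 * 0.0234 = 6.448 W

6.448 W


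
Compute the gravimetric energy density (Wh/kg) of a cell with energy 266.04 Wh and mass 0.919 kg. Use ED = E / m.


Specific energy = 266.04 Wh / 0.919 kg = 289.5 Wh/kg

289.5 Wh/kg


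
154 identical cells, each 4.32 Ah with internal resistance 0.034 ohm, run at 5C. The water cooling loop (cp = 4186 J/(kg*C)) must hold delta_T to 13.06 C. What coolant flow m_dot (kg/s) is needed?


Step 1: I = 5 * 4.32 = 21.6 A
Step 2: Q_cell = I^2 * R = 21.6^2 * 0.034 = 15.863 W
Step 3: Q_total = 154 * 15.863 = 2442.9 W
Step 4: m_dot = Q_total / (cp * dT) = 2442.9 / (4186 * 13.06) = 0.04469 kg/s

0.04469 kg/s


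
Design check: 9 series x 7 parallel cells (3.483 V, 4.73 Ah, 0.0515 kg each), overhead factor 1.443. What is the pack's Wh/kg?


Step 1: V_pack = 9 * 3.483 = 31.347 V
Step 2: C_pack = 7 * 4.73 = 33.11 Ah
Step 3: E_pack = V_pack * C_pack = 31.347 * 33.11 = 1037.9 Wh
Step 4: m_pack = 9 * 7 * 0.0515 * 1.443 = 4.6818 kg
Step 5: ED = E_pack / m_pack = 1037.9 / 4.6818 = 221.7 Wh/kg

221.7 Wh/kg


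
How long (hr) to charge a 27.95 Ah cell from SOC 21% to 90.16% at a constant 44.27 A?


delta_Ah = 27.95 * (90.16 - 21) / 100 = 19.33 Ah
t = delta_Ah / I = 19.33 / 44.27 = 0.4366 hr

0.4366 hr


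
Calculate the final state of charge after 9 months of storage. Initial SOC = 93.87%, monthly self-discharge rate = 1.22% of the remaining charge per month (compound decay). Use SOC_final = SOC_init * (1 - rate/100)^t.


Monthly retention factor = 1 - 1.22/100 = 0.9878
Over 9 months: factor^9 = 0.89541
SOC_final = 93.87 * 0.89541 = 84.05%

84.05%


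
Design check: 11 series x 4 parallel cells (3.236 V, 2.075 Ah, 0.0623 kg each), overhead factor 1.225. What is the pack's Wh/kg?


Step 1: V_pack = 11 * 3.236 = 35.596 V
Step 2: C_pack = 4 * 2.075 = 8.3 Ah
Step 3: E_pack = V_pack * C_pack = 35.596 * 8.3 = 295.45 Wh
Step 4: m_pack = 11 * 4 * 0.0623 * 1.225 = 3.358 kg
Step 5: ED = E_pack / m_pack = 295.45 / 3.358 = 87.98 Wh/kg

87.98 Wh/kg


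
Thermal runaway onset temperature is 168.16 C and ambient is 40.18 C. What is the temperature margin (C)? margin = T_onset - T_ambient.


margin = T_onset - T_ambient = 168.16 - 40.18 = 127.98 C

127.98 C


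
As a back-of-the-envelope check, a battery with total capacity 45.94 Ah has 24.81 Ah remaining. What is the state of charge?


SOC = (remaining / total) * 100 = (24.81 / 45.94) * 100 = 54.01%

54.01%


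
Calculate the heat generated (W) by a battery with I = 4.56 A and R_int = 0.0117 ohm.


I^2 = 20.794
Q = 20.794 * 0.0117 = 0.2433 W

0.2433 W


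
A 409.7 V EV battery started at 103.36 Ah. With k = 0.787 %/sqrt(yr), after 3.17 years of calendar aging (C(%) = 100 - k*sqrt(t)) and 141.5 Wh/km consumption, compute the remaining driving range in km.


Step 1: capacity retention = 100 - 0.787 * sqrt(3.17) = 100 - 0.787 * 1.7804 = 98.599%
Step 2: C_now = 103.36 * 98.599/100 = 101.91 Ah
Step 3: E_pack = V * C_now = 409.7 * 101.91 = 41753 Wh
Step 4: range = E_pack / consumption = 41753 / 141.5 = 295.1 km

295.1 km


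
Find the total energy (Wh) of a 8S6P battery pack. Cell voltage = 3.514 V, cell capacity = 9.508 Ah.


E = Ns * Vcell * Np * Ccell = 8 * 3.514 * 6 * 9.508 = 1604 Wh

1604 Wh


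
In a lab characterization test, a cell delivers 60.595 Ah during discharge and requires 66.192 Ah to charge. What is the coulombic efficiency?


Coulombic efficiency = 60.595/66.192 * 100% = 91.54%

91.54%


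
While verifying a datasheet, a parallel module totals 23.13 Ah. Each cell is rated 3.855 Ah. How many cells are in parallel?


n = C_total / C_cell = 23.13 / 3.855 = 6

6


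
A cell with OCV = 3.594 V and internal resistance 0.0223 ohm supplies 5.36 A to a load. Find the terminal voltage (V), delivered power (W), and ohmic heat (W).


Step 1: V_terminal = OCV - I*R = 3.594 - 5.36 * 0.0223 = 3.4745 V
Step 2: P_out = V_terminal * I = 3.4745 * 5.36 = 18.62 W
Step 3: Q = I^2 * R = 5.36^2 * 0.0223 = 0.6407 W

V=3.4745 V, P=18.62 W, Q=0.6407 W


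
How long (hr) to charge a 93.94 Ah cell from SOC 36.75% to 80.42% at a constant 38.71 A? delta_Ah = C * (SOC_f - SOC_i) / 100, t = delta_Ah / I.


Step 1: dSOC = 80.42% - 36.75% = 43.67%
Step 2: delta_Ah = 93.94 * 43.67 / 100 = 41.024 Ah
Step 3: t = 41.024 / 38.71 = 1.060 hr

1.060 hr


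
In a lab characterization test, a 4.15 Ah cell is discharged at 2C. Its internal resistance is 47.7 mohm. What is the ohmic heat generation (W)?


Convert: R = 47.7 mohm = 0.0477 ohm
Step 1: I = C_rate * capacity = 2 * 4.15 = 8.3 A
Step 2: Q = I^2 * R = 8.3^2 * 0.0477 = 68.89 * 0.0477 = 3.286 W

3.286 W


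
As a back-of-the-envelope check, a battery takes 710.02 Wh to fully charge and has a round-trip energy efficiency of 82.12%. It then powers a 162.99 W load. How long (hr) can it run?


Step 1: E_discharge = eta/100 * E_charge = 82.12/100 * 710.02 = 583.07 Wh
Step 2: t = E_discharge / P = 583.07 / 162.99 = 3.577 hr

3.577 hr


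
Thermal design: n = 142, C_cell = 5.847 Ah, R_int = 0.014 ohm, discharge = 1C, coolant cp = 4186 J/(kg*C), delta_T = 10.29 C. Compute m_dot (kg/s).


Step 1: I = 1 * 5.847 = 5.847 A
Step 2: Q_cell = I^2 * R = 5.847^2 * 0.014 = 0.47862 W
Step 3: Q_total = 142 * 0.47862 = 67.964 W
Step 4: m_dot = Q_total / (cp * dT) = 67.964 / (4186 * 10.29) = 0.001578 kg/s

0.001578 kg/s


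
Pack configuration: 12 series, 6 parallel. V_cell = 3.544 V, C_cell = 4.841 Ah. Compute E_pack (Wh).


V_pack = 12 * 3.544 = 42.528 V
C_pack = 6 * 4.841 = 29.046 Ah
E = V_pack * C_pack = 42.528 * 29.046 = 1235 Wh

1235 Wh


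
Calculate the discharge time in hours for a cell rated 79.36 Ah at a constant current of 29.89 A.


Runtime = 79.36 Ah / 29.89 A = 2.655 hr

2.655 hr


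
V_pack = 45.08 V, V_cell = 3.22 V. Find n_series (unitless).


Rearranging: n = V_pack / V_cell = 45.08 / 3.22 = 14 cells

14


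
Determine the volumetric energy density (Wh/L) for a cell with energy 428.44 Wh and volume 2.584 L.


ED = E / V = 428.44 / 2.584 = 165.8 Wh/L

165.8 Wh/L


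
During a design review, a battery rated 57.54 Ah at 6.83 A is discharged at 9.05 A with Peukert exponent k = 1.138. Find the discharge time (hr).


Step 1: t_rated = C / I_rated = 57.54 / 6.83 = 8.4246 hr
Step 2: ratio = 6.83 / 9.05 = 0.7547
Step 3: ratio^k = 0.7547^1.138 = 0.72595
Step 4: t = t_rated * ratio^k = 8.4246 * 0.72595 = 6.116 hr

6.116 hr


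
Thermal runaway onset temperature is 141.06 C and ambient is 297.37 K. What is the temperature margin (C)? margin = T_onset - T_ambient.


Convert: T_ambient = 297.37 K = 24.22 C
margin = 141.06 - 24.22 = 116.84 C

116.84 C


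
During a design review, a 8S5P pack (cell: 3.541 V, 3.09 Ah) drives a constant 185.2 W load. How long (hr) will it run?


Step 1: E_pack = Ns * V_cell * Np * C_cell = 8 * 3.541 * 5 * 3.09 = 437.67 Wh
Step 2: t = E_pack / P = 437.67 / 185.2 = 2.363 hr

2.363 hr


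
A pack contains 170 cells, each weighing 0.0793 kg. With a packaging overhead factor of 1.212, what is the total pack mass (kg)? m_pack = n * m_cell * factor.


Cell mass sum = 170 * 0.0793 = 13.481 kg
With overhead 1.212: m_pack = 13.481 * 1.212 = 16.34 kg

16.34 kg


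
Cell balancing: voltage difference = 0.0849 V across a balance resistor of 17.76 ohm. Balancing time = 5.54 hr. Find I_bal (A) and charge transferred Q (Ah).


I_bal = dV / R = 0.0849 / 17.76 = 0.0047804 A
Q = I_bal * t = 0.0047804 * 5.54 = 0.02648 Ah

I=0.0047804 A, Q=0.02648 Ah


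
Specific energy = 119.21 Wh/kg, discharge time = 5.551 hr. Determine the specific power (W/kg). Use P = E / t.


Specific power = 119.21 Wh/kg / 5.551 hr = 21.48 W/kg

21.48 W/kg


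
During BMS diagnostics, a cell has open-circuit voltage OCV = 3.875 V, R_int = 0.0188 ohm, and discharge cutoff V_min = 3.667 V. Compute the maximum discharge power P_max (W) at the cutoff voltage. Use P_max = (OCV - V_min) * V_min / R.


dV = OCV - V_min = 0.208 V (so I_max = dV / R)
P_max = dV * V_min / R = 0.208 * 3.667 / 0.0188 = 40.57 W

40.57 W


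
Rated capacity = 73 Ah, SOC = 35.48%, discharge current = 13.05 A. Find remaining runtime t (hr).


Step 1: remaining = SOC/100 * C_total = 35.48/100 * 73 = 25.9 Ah
Step 2: t = remaining / I = 25.9 / 13.05 = 1.985 hr

1.985 hr


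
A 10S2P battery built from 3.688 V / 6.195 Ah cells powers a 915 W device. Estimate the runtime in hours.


Step 1: E_pack = Ns * V_cell * Np * C_cell = 10 * 3.688 * 2 * 6.195 = 456.94 Wh
Step 2: t = E_pack / P = 456.94 / 915 = 0.4994 hr

0.4994 hr


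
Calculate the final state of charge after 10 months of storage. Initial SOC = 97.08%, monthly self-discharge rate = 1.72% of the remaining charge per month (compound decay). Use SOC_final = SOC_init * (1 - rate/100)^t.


Monthly retention factor = 1 - 1.72/100 = 0.9828
Over 10 months: factor^10 = 0.84072
SOC_final = 97.08 * 0.84072 = 81.62%

81.62%


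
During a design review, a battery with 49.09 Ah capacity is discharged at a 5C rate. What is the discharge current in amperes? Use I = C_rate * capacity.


I = C_rate * capacity = 5 * 49.09 = 245.45 A

245.45 A


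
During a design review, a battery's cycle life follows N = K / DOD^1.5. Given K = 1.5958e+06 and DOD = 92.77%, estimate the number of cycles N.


Step 1: DOD^1.5 = 92.77^1.5 = 893.53
Step 2: N = 1.5958e+06 / 893.53 = 1786 cycles

1786 cycles


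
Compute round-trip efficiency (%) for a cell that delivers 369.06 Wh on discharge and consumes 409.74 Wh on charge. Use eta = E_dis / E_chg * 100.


Round-trip efficiency = 369.06/409.74 * 100% = 90.07%

90.07%


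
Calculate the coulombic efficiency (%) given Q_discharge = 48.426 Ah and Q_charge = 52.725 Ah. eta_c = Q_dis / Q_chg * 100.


eta_c = Q_dis / Q_chg * 100 = 48.426 / 52.725 * 100 = 91.85%

91.85%


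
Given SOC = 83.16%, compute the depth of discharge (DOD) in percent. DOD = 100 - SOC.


Complement of SOC: DOD = 100% - 83.16% = 16.84%

16.84%


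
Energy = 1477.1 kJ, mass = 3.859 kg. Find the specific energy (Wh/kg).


Convert: E = 1477.1 kJ = 410.31 Wh
ED = E / m = 410.31 / 3.859 = 106.3 Wh/kg

106.3 Wh/kg


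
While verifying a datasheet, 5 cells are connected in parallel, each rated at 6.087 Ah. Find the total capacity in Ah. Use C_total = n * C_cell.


Parallel capacities add: 5 * 6.087 Ah = 30.435 Ah

30.435 Ah


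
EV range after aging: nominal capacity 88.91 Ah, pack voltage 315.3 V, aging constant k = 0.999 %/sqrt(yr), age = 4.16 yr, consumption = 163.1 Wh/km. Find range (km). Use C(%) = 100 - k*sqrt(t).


Step 1: capacity retention = 100 - 0.999 * sqrt(4.16) = 100 - 0.999 * 2.0396 = 97.962%
Step 2: C_now = 88.91 * 97.962/100 = 87.098 Ah
Step 3: E_pack = V * C_now = 315.3 * 87.098 = 27462 Wh
Step 4: range = E_pack / consumption = 27462 / 163.1 = 168.4 km

168.4 km


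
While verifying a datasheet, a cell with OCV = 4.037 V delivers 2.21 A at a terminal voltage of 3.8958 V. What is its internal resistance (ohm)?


R = (OCV - V) / I = (4.037 - 3.8958) / 2.21 = 0.06389 ohm

0.06389 ohm


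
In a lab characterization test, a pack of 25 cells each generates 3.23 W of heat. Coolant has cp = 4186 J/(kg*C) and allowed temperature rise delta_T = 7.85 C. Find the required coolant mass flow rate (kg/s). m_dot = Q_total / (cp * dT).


Step 1: Total heat Q = 25 * 3.23 W = 80.75 W
Step 2: denom = cp * dT = 4186 * 7.85 = 32860
Step 3: m_dot = 80.75 / 32860 = 0.002457 kg/s

0.002457 kg/s


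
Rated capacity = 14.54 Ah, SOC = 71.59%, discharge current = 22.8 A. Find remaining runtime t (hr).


Step 1: remaining = SOC/100 * C_total = 71.59/100 * 14.54 = 10.409 Ah
Step 2: t = remaining / I = 10.409 / 22.8 = 0.4565 hr

0.4565 hr


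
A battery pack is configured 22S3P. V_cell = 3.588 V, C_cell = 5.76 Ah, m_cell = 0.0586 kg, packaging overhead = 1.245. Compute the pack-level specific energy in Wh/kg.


Step 1: V_pack = 22 * 3.588 = 78.936 V
Step 2: C_pack = 3 * 5.76 = 17.28 Ah
Step 3: E_pack = V_pack * C_pack = 78.936 * 17.28 = 1364 Wh
Step 4: m_pack = 22 * 3 * 0.0586 * 1.245 = 4.8152 kg
Step 5: ED = E_pack / m_pack = 1364 / 4.8152 = 283.3 Wh/kg

283.3 Wh/kg


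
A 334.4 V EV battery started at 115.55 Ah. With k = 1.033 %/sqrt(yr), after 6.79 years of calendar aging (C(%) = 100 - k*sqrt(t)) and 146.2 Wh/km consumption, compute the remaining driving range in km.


Step 1: capacity retention = 100 - 1.033 * sqrt(6.79) = 100 - 1.033 * 2.6058 = 97.308%
Step 2: C_now = 115.55 * 97.308/100 = 112.44 Ah
Step 3: E_pack = V * C_now = 334.4 * 112.44 = 37600 Wh
Step 4: range = E_pack / consumption = 37600 / 146.2 = 257.2 km

257.2 km


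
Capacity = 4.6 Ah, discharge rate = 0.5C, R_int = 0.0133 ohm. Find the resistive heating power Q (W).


Step 1: I = C_rate * capacity = 0.5 * 4.6 = 2.3 A
Step 2: Q = I^2 * R = 2.3^2 * 0.0133 = 5.29 * 0.0133 = 0.07036 W

0.07036 W


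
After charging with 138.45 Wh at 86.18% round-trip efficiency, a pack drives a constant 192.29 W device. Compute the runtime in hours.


Step 1: E_discharge = eta/100 * E_charge = 86.18/100 * 138.45 = 119.32 Wh
Step 2: t = E_discharge / P = 119.32 / 192.29 = 0.6205 hr

0.6205 hr


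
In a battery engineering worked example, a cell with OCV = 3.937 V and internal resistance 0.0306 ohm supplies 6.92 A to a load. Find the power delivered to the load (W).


Step 1: V_terminal = OCV - I*R = 3.937 - 6.92 * 0.0306 = 3.7252 V
Step 2: P_out = V_terminal * I = 3.7252 * 6.92 = 25.78 W

25.78 W


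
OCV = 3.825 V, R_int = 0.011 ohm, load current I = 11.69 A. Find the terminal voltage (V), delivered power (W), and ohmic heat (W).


Step 1: V_terminal = OCV - I*R = 3.825 - 11.69 * 0.011 = 3.6964 V
Step 2: P_out = V_terminal * I = 3.6964 * 11.69 = 43.21 W
Step 3: Q = I^2 * R = 11.69^2 * 0.011 = 1.503 W

V=3.6964 V, P=43.21 W, Q=1.503 W


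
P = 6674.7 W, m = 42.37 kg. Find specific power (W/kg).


Specific power = 6674.7 W / 42.37 kg = 157.5 W/kg

157.5 W/kg


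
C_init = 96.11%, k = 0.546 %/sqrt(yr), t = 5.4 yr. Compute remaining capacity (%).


Step 1: sqrt(5.4 yr) = 2.3238
Step 2: drop = 0.546 * 2.3238 = 1.2688
Step 3: C_final = 96.11 - 1.2688 = 94.84%

94.84%


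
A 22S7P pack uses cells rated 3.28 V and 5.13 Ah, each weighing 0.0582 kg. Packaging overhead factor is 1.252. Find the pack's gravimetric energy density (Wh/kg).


Step 1: V_pack = 22 * 3.28 = 72.16 V
Step 2: C_pack = 7 * 5.13 = 35.91 Ah
Step 3: E_pack = V_pack * C_pack = 72.16 * 35.91 = 2591.3 Wh
Step 4: m_pack = 22 * 7 * 0.0582 * 1.252 = 11.221 kg
Step 5: ED = E_pack / m_pack = 2591.3 / 11.221 = 230.9 Wh/kg

230.9 Wh/kg


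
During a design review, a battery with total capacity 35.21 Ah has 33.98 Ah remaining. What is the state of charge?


SOC% = 33.98 / 35.21 * 100 = 96.51%

96.51%


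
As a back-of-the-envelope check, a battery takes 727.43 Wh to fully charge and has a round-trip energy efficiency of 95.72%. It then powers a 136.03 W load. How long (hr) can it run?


Step 1: E_discharge = eta/100 * E_charge = 95.72/100 * 727.43 = 696.3 Wh
Step 2: t = E_discharge / P = 696.3 / 136.03 = 5.119 hr

5.119 hr


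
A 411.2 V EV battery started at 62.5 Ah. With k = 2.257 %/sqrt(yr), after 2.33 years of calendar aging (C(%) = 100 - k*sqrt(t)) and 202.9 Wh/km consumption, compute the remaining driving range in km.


Step 1: capacity retention = 100 - 2.257 * sqrt(2.33) = 100 - 2.257 * 1.5264 = 96.555%
Step 2: C_now = 62.5 * 96.555/100 = 60.347 Ah
Step 3: E_pack = V * C_now = 411.2 * 60.347 = 24815 Wh
Step 4: range = E_pack / consumption = 24815 / 202.9 = 122.3 km

122.3 km


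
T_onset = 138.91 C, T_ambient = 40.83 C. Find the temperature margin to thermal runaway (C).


margin = T_onset - T_ambient = 138.91 - 40.83 = 98.08 C

98.08 C


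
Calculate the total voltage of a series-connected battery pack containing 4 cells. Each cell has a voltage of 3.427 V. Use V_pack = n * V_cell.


V_pack = n * V_cell = 4 * 3.427 = 13.708 V

13.708 V


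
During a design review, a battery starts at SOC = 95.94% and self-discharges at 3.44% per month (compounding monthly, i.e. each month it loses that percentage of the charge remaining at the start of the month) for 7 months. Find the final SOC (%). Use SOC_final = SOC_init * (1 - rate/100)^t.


decay = (1 - 3.44/100)^7 = 0.78267
SOC_final = 95.94 * 0.78267 = 75.09%

75.09%


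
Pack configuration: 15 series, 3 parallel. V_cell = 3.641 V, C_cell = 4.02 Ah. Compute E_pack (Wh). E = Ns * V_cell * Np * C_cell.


V_pack = 15 * 3.641 = 54.615 V
C_pack = 3 * 4.02 = 12.06 Ah
E = V_pack * C_pack = 54.615 * 12.06 = 658.7 Wh

658.7 Wh


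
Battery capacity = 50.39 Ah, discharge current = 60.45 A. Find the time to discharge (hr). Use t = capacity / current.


Runtime = 50.39 Ah / 60.45 A = 0.8336 hr

0.8336 hr


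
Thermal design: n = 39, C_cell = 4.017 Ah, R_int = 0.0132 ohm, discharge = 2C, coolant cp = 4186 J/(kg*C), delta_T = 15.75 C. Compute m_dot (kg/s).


Step 1: I = 2 * 4.017 = 8.034 A
Step 2: Q_cell = I^2 * R = 8.034^2 * 0.0132 = 0.852 W
Step 3: Q_total = 39 * 0.852 = 33.228 W
Step 4: m_dot = Q_total / (cp * dT) = 33.228 / (4186 * 15.75) = 5.040e-04 kg/s

5.040e-04 kg/s


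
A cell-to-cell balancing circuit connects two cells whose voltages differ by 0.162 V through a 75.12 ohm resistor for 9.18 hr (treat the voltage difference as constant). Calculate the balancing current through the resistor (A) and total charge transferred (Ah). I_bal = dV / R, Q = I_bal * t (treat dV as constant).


First, Ohm's law: I_bal = 0.162 V / 75.12 ohm = 0.0021565 A
Then Q = I * t = 0.0021565 A * 9.18 hr = 0.01980 Ah

I=0.0021565 A, Q=0.01980 Ah


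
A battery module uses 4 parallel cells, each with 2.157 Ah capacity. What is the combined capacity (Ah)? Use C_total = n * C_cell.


C_total = 4 * 2.157 = 8.628 Ah

8.628 Ah


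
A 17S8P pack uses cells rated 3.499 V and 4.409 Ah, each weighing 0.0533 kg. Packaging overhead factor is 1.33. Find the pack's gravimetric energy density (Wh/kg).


Step 1: V_pack = 17 * 3.499 = 59.483 V
Step 2: C_pack = 8 * 4.409 = 35.272 Ah
Step 3: E_pack = V_pack * C_pack = 59.483 * 35.272 = 2098.1 Wh
Step 4: m_pack = 17 * 8 * 0.0533 * 1.33 = 9.6409 kg
Step 5: ED = E_pack / m_pack = 2098.1 / 9.6409 = 217.6 Wh/kg

217.6 Wh/kg


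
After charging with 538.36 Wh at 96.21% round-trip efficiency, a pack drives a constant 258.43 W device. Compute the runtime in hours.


Step 1: E_discharge = eta/100 * E_charge = 96.21/100 * 538.36 = 517.96 Wh
Step 2: t = E_discharge / P = 517.96 / 258.43 = 2.004 hr

2.004 hr


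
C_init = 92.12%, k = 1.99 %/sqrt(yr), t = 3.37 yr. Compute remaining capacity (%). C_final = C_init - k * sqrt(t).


sqrt(t) = sqrt(3.37) = 1.8358
C_final = 92.12 - 1.99 * 1.8358 = 88.47%

88.47%


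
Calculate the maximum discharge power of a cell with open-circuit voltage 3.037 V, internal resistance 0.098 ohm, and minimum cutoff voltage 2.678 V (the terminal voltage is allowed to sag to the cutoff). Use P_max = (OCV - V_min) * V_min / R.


P_max = (OCV - V_min) * V_min / R = (3.037 - 2.678) * 2.678 / 0.098 = 0.359 * 2.678 / 0.098 = 9.810 W

9.810 W


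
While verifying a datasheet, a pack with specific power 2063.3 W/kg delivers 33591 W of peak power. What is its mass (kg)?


m = P / SP = 33591 / 2063.3 = 16.28 kg

16.28 kg


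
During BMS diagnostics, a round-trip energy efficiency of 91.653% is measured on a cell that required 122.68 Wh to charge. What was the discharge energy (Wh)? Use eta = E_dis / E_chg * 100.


E_dis = eta/100 * E_chg = 91.653/100 * 122.68 = 112.4 Wh

112.4 Wh


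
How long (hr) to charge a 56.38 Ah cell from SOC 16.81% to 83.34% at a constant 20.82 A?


delta_Ah = 56.38 * (83.34 - 16.81) / 100 = 37.51 Ah
t = delta_Ah / I = 37.51 / 20.82 = 1.802 hr

1.802 hr


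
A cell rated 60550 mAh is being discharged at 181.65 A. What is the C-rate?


Convert: capacity = 60550 mAh = 60.55 Ah
C_rate = I / capacity = 181.65 / 60.55 = 3C

3C


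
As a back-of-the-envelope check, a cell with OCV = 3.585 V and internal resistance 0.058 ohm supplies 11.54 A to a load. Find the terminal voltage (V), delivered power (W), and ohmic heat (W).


Step 1: V_terminal = OCV - I*R = 3.585 - 11.54 * 0.058 = 2.9157 V
Step 2: P_out = V_terminal * I = 2.9157 * 11.54 = 33.65 W
Step 3: Q = I^2 * R = 11.54^2 * 0.058 = 7.724 W

V=2.9157 V, P=33.65 W, Q=7.724 W


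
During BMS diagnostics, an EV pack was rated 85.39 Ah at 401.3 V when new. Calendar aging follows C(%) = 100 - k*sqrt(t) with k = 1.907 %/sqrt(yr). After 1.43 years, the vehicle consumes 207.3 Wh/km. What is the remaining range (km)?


Step 1: capacity retention = 100 - 1.907 * sqrt(1.43) = 100 - 1.907 * 1.1958 = 97.72%
Step 2: C_now = 85.39 * 97.72/100 = 83.443 Ah
Step 3: E_pack = V * C_now = 401.3 * 83.443 = 33486 Wh
Step 4: range = E_pack / consumption = 33486 / 207.3 = 161.5 km

161.5 km


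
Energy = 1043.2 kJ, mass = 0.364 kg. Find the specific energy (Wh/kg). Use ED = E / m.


Convert: E = 1043.2 kJ = 289.78 Wh
ED = E / m = 289.78 / 0.364 = 796.1 Wh/kg

796.1 Wh/kg


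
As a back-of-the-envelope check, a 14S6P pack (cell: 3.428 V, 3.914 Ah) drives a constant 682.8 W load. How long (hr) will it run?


Step 1: E_pack = Ns * V_cell * Np * C_cell = 14 * 3.428 * 6 * 3.914 = 1127 Wh
Step 2: t = E_pack / P = 1127 / 682.8 = 1.651 hr

1.651 hr


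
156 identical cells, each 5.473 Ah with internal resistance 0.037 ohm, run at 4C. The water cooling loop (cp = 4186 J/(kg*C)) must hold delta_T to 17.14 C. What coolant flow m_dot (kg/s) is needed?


Step 1: I = 4 * 5.473 = 21.892 A
Step 2: Q_cell = I^2 * R = 21.892^2 * 0.037 = 17.733 W
Step 3: Q_total = 156 * 17.733 = 2766.3 W
Step 4: m_dot = Q_total / (cp * dT) = 2766.3 / (4186 * 17.14) = 0.03856 kg/s

0.03856 kg/s


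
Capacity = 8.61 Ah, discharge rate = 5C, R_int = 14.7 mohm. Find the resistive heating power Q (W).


Convert: R = 14.7 mohm = 0.0147 ohm
Step 1: I = C_rate * capacity = 5 * 8.61 = 43.05 A
Step 2: Q = I^2 * R = 43.05^2 * 0.0147 = 1853.3 * 0.0147 = 27.24 W

27.24 W


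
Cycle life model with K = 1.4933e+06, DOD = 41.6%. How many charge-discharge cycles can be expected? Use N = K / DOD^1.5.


DOD^1.5 = 268.31
N = K / DOD^1.5 = 1.4933e+06 / 268.31 = 5566

5566 cycles


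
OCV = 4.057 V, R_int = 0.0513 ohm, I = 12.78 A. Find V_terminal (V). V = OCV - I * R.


IR drop = 12.78 * 0.0513 = 0.65561 V
V = 4.057 - 0.65561 = 3.401 V

3.401 V


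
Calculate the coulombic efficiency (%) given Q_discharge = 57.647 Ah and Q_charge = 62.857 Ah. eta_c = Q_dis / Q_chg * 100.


eta_c = Q_dis / Q_chg * 100 = 57.647 / 62.857 * 100 = 91.71%

91.71%


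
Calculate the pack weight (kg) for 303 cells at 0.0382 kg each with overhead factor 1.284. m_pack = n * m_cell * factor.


m_pack = n * m_cell * overhead = 303 * 0.0382 * 1.284 = 14.86 kg

14.86 kg


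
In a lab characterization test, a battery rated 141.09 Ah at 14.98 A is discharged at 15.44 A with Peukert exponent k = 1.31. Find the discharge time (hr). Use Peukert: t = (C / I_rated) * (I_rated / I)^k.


Step 1: t_rated = C / I_rated = 141.09 / 14.98 = 9.4186 hr
Step 2: ratio = 14.98 / 15.44 = 0.97021
Step 3: ratio^k = 0.97021^1.31 = 0.96116
Step 4: t = t_rated * ratio^k = 9.4186 * 0.96116 = 9.053 hr

9.053 hr


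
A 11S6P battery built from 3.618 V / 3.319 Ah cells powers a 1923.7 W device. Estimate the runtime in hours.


Step 1: E_pack = Ns * V_cell * Np * C_cell = 11 * 3.618 * 6 * 3.319 = 792.54 Wh
Step 2: t = E_pack / P = 792.54 / 1923.7 = 0.4120 hr

0.4120 hr


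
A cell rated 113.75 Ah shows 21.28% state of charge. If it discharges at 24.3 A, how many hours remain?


Step 1: remaining = SOC/100 * C_total = 21.28/100 * 113.75 = 24.206 Ah
Step 2: t = remaining / I = 24.206 / 24.3 = 0.9961 hr

0.9961 hr


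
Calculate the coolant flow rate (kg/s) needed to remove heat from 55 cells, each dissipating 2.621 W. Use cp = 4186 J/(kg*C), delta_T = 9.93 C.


Step 1: Total heat Q = 55 * 2.621 W = 144.16 W
Step 2: denom = cp * dT = 4186 * 9.93 = 41567
Step 3: m_dot = 144.16 / 41567 = 0.003468 kg/s

0.003468 kg/s


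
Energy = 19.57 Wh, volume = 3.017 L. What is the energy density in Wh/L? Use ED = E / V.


Volumetric ED = 19.57 Wh / 3.017 L = 6.487 Wh/L

6.487 Wh/L


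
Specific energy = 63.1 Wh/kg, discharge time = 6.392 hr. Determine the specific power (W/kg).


P_specific = E / t = 63.1 / 6.392 = 9.872 W/kg

9.872 W/kg


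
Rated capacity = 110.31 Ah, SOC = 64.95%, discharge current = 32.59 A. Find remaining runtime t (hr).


Step 1: remaining = SOC/100 * C_total = 64.95/100 * 110.31 = 71.646 Ah
Step 2: t = remaining / I = 71.646 / 32.59 = 2.198 hr

2.198 hr


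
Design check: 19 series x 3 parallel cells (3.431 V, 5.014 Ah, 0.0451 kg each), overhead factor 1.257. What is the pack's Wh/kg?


Step 1: V_pack = 19 * 3.431 = 65.189 V
Step 2: C_pack = 3 * 5.014 = 15.042 Ah
Step 3: E_pack = V_pack * C_pack = 65.189 * 15.042 = 980.57 Wh
Step 4: m_pack = 19 * 3 * 0.0451 * 1.257 = 3.2314 kg
Step 5: ED = E_pack / m_pack = 980.57 / 3.2314 = 303.5 Wh/kg

303.5 Wh/kg


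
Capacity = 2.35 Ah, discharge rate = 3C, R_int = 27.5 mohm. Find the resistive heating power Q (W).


Convert: R = 27.5 mohm = 0.0275 ohm
Step 1: I = C_rate * capacity = 3 * 2.35 = 7.05 A
Step 2: Q = I^2 * R = 7.05^2 * 0.0275 = 49.703 * 0.0275 = 1.367 W

1.367 W


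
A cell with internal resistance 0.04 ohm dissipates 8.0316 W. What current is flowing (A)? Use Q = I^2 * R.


I = sqrt(Q / R) = sqrt(8.0316 / 0.04) = sqrt(200.79) = 14.17 A

14.17 A


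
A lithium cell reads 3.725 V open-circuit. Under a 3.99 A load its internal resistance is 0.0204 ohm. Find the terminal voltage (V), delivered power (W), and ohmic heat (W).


Step 1: V_terminal = OCV - I*R = 3.725 - 3.99 * 0.0204 = 3.6436 V
Step 2: P_out = V_terminal * I = 3.6436 * 3.99 = 14.54 W
Step 3: Q = I^2 * R = 3.99^2 * 0.0204 = 0.3248 W

V=3.6436 V, P=14.54 W, Q=0.3248 W


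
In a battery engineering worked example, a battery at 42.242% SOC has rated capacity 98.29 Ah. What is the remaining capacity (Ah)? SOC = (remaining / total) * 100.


remaining = SOC / 100 * total = 42.242 / 100 * 98.29 = 41.52 Ah

41.52 Ah


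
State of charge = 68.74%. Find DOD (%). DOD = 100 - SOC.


Complement of SOC: DOD = 100% - 68.74% = 31.26%

31.26%


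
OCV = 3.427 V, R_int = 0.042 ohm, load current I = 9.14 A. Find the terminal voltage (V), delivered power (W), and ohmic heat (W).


Step 1: V_terminal = OCV - I*R = 3.427 - 9.14 * 0.042 = 3.0431 V
Step 2: P_out = V_terminal * I = 3.0431 * 9.14 = 27.81 W
Step 3: Q = I^2 * R = 9.14^2 * 0.042 = 3.509 W

V=3.0431 V, P=27.81 W, Q=3.509 W


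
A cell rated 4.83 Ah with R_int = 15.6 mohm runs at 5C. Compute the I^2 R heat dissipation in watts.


Convert: R = 15.6 mohm = 0.0156 ohm
Step 1: I = C_rate * capacity = 5 * 4.83 = 24.15 A
Step 2: Q = I^2 * R = 24.15^2 * 0.0156 = 583.22 * 0.0156 = 9.098 W

9.098 W


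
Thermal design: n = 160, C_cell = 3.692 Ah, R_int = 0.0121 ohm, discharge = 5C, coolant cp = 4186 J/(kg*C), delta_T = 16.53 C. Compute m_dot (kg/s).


Step 1: I = 5 * 3.692 = 18.46 A
Step 2: Q_cell = I^2 * R = 18.46^2 * 0.0121 = 4.1233 W
Step 3: Q_total = 160 * 4.1233 = 659.73 W
Step 4: m_dot = Q_total / (cp * dT) = 659.73 / (4186 * 16.53) = 0.009534 kg/s

0.009534 kg/s


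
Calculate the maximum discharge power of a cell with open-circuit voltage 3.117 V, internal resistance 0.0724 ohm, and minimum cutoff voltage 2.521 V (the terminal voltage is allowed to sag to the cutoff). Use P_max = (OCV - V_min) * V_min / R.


P_max = (OCV - V_min) * V_min / R = (3.117 - 2.521) * 2.521 / 0.0724 = 0.596 * 2.521 / 0.0724 = 20.75 W

20.75 W


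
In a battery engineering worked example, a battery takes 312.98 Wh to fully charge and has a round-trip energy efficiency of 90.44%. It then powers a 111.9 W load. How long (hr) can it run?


Step 1: E_discharge = eta/100 * E_charge = 90.44/100 * 312.98 = 283.06 Wh
Step 2: t = E_discharge / P = 283.06 / 111.9 = 2.530 hr

2.530 hr


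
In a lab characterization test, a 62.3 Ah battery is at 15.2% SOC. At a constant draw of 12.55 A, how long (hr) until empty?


Step 1: remaining = SOC/100 * C_total = 15.2/100 * 62.3 = 9.4696 Ah
Step 2: t = remaining / I = 9.4696 / 12.55 = 0.7545 hr

0.7545 hr


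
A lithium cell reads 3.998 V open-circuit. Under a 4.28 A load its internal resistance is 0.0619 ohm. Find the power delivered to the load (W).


Step 1: V_terminal = OCV - I*R = 3.998 - 4.28 * 0.0619 = 3.7331 V
Step 2: P_out = V_terminal * I = 3.7331 * 4.28 = 15.98 W

15.98 W


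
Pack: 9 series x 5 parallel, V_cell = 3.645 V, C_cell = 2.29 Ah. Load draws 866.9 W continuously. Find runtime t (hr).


Step 1: E_pack = Ns * V_cell * Np * C_cell = 9 * 3.645 * 5 * 2.29 = 375.62 Wh
Step 2: t = E_pack / P = 375.62 / 866.9 = 0.4333 hr

0.4333 hr


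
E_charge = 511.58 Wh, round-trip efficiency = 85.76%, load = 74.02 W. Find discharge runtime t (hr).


Step 1: E_discharge = eta/100 * E_charge = 85.76/100 * 511.58 = 438.73 Wh
Step 2: t = E_discharge / P = 438.73 / 74.02 = 5.927 hr

5.927 hr


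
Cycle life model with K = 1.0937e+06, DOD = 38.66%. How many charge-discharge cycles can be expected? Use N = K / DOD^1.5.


DOD^1.5 = 240.38
N = K / DOD^1.5 = 1.0937e+06 / 240.38 = 4550

4550 cycles


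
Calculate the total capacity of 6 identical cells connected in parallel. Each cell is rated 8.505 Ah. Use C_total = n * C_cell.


Parallel capacities add: 6 * 8.505 Ah = 51.03 Ah

51.03 Ah


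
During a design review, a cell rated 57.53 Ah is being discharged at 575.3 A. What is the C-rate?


Rearranging: C_rate = 575.3 / 57.53 = 10C

10C


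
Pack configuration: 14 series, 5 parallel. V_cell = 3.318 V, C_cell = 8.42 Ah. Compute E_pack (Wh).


E = Ns * Vcell * Np * Ccell = 14 * 3.318 * 5 * 8.42 = 1956 Wh

1956 Wh


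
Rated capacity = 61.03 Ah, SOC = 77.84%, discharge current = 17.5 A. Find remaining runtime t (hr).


Step 1: remaining = SOC/100 * C_total = 77.84/100 * 61.03 = 47.506 Ah
Step 2: t = remaining / I = 47.506 / 17.5 = 2.715 hr

2.715 hr


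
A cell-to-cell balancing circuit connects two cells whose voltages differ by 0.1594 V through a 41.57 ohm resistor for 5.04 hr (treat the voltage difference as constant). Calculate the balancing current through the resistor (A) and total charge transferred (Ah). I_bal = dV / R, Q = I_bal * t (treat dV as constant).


First, Ohm's law: I_bal = 0.1594 V / 41.57 ohm = 0.0038345 A
Then Q = I * t = 0.0038345 A * 5.04 hr = 0.01933 Ah

I=0.0038345 A, Q=0.01933 Ah
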